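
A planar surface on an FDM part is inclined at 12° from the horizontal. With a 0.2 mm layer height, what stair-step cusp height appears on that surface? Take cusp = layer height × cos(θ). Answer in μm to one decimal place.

cos(12°) = 0.9781, so cusp = 0.2 × 0.9781 = 0.19562 mm → 195.6 μm.

195.6 μm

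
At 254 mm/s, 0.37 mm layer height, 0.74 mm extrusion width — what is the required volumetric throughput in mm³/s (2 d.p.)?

69.55

Bead cross-section = 0.37 × 0.74, so 0.2738 mm².
Volumetric flow = 254 × 0.2738 = 69.55 mm³/s.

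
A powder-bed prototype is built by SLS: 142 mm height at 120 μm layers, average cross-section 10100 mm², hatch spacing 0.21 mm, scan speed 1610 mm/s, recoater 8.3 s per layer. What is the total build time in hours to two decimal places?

12.55 hours

Number of layers: 142 / 0.12 → 1184 (rounded up).
Hatch length per layer: 10100 / 0.21 → 48095.2 mm.
Scan time per layer: 48095.2 / 1610 → 29.8728 s.
Time per layer = 29.8728 + 8.3, so 38.1728 s.
Total: 1184 × 38.1728 s = 45196.5952 s → 12.55 hours.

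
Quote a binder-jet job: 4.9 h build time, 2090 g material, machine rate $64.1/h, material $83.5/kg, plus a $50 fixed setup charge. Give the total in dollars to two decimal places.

$538.61

Time charge = 64.1 × 4.9 = $314.09.
Material cost = 83.5 × 2090/1000 = $174.515.
Total = 314.09 + 174.515 + 50 = 538.605 ≈ $538.61.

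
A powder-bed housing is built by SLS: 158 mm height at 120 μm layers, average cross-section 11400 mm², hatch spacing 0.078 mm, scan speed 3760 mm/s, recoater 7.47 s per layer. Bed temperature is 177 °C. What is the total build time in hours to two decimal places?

Layer count = ceil(158 / 0.12) = 1317.
Scan path per layer = 11400 / 0.078, so 146153.8 mm.
Laser time per layer = 146153.8 / 3760, so 38.8707 s.
Time per layer: 38.8707 + 7.47 → 46.3407 s.
Build time = 1317 × 46.3407 = 61030.7019 s = 16.95 hours.

16.95 hours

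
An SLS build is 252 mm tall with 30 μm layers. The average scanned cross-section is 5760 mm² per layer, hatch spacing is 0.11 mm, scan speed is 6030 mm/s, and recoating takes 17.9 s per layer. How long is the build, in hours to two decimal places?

62.03 hours

Layers = ⌈252/0.03⌉ = 8400.
Scan path per layer: 5760 / 0.11 → 52363.6 mm.
Scan time per layer = 52363.6 / 6030, so 8.6838 s.
Per-layer time: 8.6838 + 17.9 → 26.5838 s.
8400 layers × 26.5838 s/layer = 223303.92 s, i.e. 62.03 hours.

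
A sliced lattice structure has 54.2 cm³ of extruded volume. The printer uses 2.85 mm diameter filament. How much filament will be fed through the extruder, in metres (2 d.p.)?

Filament cross-section = π × (2.85/2)² = 6.3794 mm².
Length = 54.2 cm³ / 6.3794 mm² = 54200 / 6.3794 = 8496.1 mm = 8.50 m.

8.50 m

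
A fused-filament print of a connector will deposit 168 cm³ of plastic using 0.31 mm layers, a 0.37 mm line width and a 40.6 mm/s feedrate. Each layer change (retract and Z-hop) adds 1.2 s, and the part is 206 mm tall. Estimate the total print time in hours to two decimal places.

10.24 hours

Line area = 0.31 × 0.37 = 0.1147 mm².
Path length: 168000 mm³ / 0.1147 mm² → 1464690.5 mm.
Time extruding: 1464690.5 / 40.6 → 36076.1 s.
Layers = ⌈206/0.31⌉ = 665.
Non-print overhead = 665 × 1.2, so 798 s.
Total = 36076.1 + 798 = 36874.1 s = 10.24 hours.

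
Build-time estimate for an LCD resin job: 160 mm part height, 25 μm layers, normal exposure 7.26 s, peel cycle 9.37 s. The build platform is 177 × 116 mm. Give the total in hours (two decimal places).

Layers = ⌈160/0.025⌉ = 6400.
Each layer takes = 7.26 + 9.37 = 16.63 s.
Total = 6400 × 16.63 = 106432 s = 29.56 hours.

29.56 hours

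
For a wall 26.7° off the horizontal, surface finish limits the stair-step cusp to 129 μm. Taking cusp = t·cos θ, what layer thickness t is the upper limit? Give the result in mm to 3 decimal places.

0.144 mm

Layer height = cusp / cos(26.7°) = 0.129 / 0.8934 = 0.144 mm.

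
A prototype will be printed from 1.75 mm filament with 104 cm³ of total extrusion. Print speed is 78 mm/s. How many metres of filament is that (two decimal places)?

43.24 m

Cross-section of 1.75 mm filament: π·(1.75/2)² = 2.4053 mm².
L = 104000 mm³ / 2.4053 mm² = 43237.85 mm, i.e. 43.24 m.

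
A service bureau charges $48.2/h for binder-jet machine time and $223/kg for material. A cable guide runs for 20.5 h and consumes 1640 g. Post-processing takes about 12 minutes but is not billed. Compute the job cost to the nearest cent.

Time charge: 48.2 × 20.5 → $988.10.
Feedstock cost: 223 × 1640/1000 → $365.72.
Job cost: 988.10 + 365.72 = $1353.82.

$1353.82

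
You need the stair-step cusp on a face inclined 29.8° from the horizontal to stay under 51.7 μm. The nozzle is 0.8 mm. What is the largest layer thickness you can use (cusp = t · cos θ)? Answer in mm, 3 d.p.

0.060 mm

t = h_c / cos θ = 0.0517 / 0.8678 = 0.060 mm.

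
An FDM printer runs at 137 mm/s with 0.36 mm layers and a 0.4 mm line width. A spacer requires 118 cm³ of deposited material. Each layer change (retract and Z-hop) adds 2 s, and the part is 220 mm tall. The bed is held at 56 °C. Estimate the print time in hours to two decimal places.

2.00 hours

Extrusion cross-section = 0.36 × 0.4 = 0.144 mm².
Total extruded path = 118000/0.144 = 819444.4 mm.
Print-move time: 819444.4 / 137 → 5981.3 s.
Layer count = ceil(220 / 0.36) = 612.
Layer-change overhead = 612 × 2 = 1224 s.
Altogether 5981.3 + 1224 = 7205.3 s, i.e. 2.00 hours.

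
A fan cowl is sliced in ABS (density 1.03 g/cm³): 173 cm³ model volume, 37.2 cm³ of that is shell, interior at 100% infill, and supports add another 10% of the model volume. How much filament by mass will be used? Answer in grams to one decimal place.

Volume inside the shell: 173 − 37.2 → 135.8 cm³.
Infill volume = 1.00 × 135.8 = 135.8 cm³.
Support = 0.10 × 173, so 17.3 cm³.
Total printed volume: 37.2 + 135.8 + 17.3 → 190.3 cm³.
Mass = 190.3 × 1.03 = 196.009 g.

196.0 g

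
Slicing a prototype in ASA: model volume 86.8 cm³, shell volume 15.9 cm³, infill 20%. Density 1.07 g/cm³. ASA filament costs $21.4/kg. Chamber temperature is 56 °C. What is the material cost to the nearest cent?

$0.69

Interior volume = 86.8 − 15.9 = 70.9 cm³.
Infill deposited = 0.20 × 70.9 = 14.18 cm³.
Total extruded: 15.9 + 14.18 → 30.08 cm³.
Mass = 30.08 × 1.07, so 32.1856 g.
At $21.4/kg: 32.1856/1000 × 21.4 = $0.69.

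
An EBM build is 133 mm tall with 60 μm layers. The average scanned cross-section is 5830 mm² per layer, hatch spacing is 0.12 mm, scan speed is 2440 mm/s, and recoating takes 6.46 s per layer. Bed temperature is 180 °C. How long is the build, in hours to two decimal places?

16.24 hours

Layers = ⌈133/0.06⌉ = 2217.
Hatch length per layer: 5830 / 0.12 → 48583.3 mm.
Scan time per layer = 48583.3 / 2440, so 19.9112 s.
Time per layer = 19.9112 + 6.46 = 26.3712 s.
2217 layers × 26.3712 s/layer = 58464.9504 s, i.e. 16.24 hours.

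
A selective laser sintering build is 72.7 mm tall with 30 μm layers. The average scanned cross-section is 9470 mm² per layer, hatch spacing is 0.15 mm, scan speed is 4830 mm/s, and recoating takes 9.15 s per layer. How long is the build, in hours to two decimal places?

14.96 hours

Number of layers: 72.7 / 0.03 → 2424 (rounded up).
Hatch length per layer: 9470 / 0.15 → 63133.3 mm.
Per-layer scan time: 63133.3 / 4830 → 13.0711 s.
Time per layer = 13.0711 + 9.15 = 22.2211 s.
Total: 2424 × 22.2211 s = 53863.9464 s → 14.96 hours.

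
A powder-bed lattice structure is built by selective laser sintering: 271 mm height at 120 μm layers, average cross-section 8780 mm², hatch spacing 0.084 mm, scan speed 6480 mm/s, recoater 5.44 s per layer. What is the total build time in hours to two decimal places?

Layer count = ceil(271 / 0.12) = 2259.
Hatch length per layer = 8780 / 0.084, so 104523.8 mm.
Scan time per layer = 104523.8 / 6480 = 16.1302 s.
Per-layer time = 16.1302 + 5.44, so 21.5702 s.
Total: 2259 × 21.5702 s = 48727.0818 s → 13.54 hours.

13.54 hours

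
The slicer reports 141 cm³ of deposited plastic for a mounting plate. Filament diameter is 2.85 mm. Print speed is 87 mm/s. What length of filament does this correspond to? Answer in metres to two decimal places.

22.10 m

Cross-section of 2.85 mm filament: π·(2.85/2)² = 6.3794 mm².
Length = 141 cm³ / 6.3794 mm² = 141000 / 6.3794 = 22102.39 mm = 22.10 m.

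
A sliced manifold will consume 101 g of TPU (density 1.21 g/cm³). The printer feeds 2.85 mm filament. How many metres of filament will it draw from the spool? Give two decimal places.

Volume = 101 g / 1.21 g·cm⁻³ = 83.4711 cm³ = 83471.1 mm³.
Filament cross-section = π × (2.85/2)² = 6.3794 mm².
L = V/A = 83471.1/6.3794 = 13084.48 mm → 13.08 m.

13.08 m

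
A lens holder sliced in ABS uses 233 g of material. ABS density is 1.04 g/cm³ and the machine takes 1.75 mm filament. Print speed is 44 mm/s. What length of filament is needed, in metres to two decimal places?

Volume = 233 g / 1.04 g·cm⁻³ = 224.0385 cm³ = 224038.5 mm³.
Cross-section of 1.75 mm filament: π·(1.75/2)² = 2.4053 mm².
Length = 224038.5 / 2.4053 = 93143.68 mm = 93.14 m.

93.14 m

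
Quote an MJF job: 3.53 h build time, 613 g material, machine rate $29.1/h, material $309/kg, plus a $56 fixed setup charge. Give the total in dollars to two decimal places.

Machine-time cost = 29.1 × 3.53, so $102.723.
Feedstock cost = 309 × 613/1000 = $189.417.
Total = 102.723 + 189.417 + 56 = $348.14.

$348.14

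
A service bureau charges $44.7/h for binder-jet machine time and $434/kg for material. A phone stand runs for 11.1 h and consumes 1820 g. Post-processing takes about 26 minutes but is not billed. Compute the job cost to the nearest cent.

$1286.05

Machine-time cost: 44.7 × 11.1 → $496.17.
Material charge = 434 × 1820/1000, so $789.88.
Job cost: 496.17 + 789.88 = $1286.05.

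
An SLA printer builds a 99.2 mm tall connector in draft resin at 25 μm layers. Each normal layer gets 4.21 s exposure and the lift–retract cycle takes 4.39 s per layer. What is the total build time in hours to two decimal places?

Layers = ⌈99.2/0.025⌉ = 3968.
Per-layer time = 4.21 + 4.39 = 8.6 s.
Total = 3968 × 8.6 = 34124.8 s = 9.48 hours.

9.48 hours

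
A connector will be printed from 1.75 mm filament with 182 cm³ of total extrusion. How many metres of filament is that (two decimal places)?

Cross-section of 1.75 mm filament: π·(1.75/2)² = 2.4053 mm².
L = 182000 mm³ / 2.4053 mm² = 75666.24 mm, i.e. 75.67 m.

75.67 m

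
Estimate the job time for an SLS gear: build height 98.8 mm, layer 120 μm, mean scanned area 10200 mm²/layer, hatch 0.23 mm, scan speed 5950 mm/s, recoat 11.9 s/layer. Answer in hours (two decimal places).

Layers = ⌈98.8/0.12⌉ = 824.
Hatch length per layer: 10200 / 0.23 → 44347.8 mm.
Scan time per layer = 44347.8 / 5950 = 7.4534 s.
Time per layer = 7.4534 + 11.9, so 19.3534 s.
Total: 824 × 19.3534 s = 15947.2016 s → 4.43 hours.

4.43 hours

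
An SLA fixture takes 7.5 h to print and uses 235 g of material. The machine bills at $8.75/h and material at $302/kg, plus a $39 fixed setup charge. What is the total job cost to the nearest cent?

Machine-time cost = 8.75 × 7.5, so $65.625.
Material cost = 302 × 235/1000 = $70.97.
Adding setup: 65.625 + 70.97 + 39 → 175.595 ≈ $175.60.

$175.60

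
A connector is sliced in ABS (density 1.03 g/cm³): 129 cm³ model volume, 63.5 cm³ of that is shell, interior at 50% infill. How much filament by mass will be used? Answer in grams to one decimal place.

Interior volume = 129 − 63.5, so 65.5 cm³.
Infill volume = 0.50 × 65.5, so 32.75 cm³.
Total extruded = 63.5 + 32.75, so 96.25 cm³.
Mass = 96.25 × 1.03 = 99.1375 g.

99.1 g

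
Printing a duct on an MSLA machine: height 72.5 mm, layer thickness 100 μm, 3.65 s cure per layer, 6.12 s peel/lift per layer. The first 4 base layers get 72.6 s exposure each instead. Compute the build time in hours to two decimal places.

Number of layers: 72.5 / 0.1 → 725 (rounded up).
Base layers = 4 × (72.6 + 6.12), so 314.88 s.
Normal layers = 721 × (3.65 + 6.12), so 7044.17 s.
Total = 314.88 + 7044.17 = 7359.05 s = 2.04 hours.

2.04 hours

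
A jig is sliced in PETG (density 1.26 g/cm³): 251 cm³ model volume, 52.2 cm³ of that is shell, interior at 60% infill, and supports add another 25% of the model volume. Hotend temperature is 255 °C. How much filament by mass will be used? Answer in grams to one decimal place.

295.1 g

Volume inside the shell = 251 − 52.2, so 198.8 cm³.
Infill volume: 0.60 × 198.8 → 119.28 cm³.
Support: 0.25 × 251 → 62.75 cm³.
Total printed volume = 52.2 + 119.28 + 62.75 = 234.23 cm³.
Mass: 234.23 × 1.26 → 295.1298 g.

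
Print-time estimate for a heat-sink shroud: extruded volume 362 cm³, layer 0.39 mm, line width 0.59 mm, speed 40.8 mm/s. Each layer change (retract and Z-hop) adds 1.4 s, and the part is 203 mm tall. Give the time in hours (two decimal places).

10.91 hours

Line area = 0.39 × 0.59, so 0.2301 mm².
Path length: 362000 mm³ / 0.2301 mm² → 1573229 mm.
Print-move time = 1573229 / 40.8 = 38559.5 s.
Number of layers: 203 / 0.39 → 521 (rounded up).
Z-hop total = 521 × 1.4 = 729.4 s.
Total = 38559.5 + 729.4 = 39288.9 s = 10.91 hours.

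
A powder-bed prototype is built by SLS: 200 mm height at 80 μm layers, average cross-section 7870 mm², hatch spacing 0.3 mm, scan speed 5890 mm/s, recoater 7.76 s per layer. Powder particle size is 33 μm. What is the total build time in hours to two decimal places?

Number of layers: 200 / 0.08 → 2500 (rounded up).
Scan path per layer = 7870 / 0.3, so 26233.3 mm.
Per-layer scan time = 26233.3 / 5890 = 4.4539 s.
Layer cycle = 4.4539 + 7.76, so 12.2139 s.
2500 layers × 12.2139 s/layer = 30534.75 s, i.e. 8.48 hours.

8.48 hours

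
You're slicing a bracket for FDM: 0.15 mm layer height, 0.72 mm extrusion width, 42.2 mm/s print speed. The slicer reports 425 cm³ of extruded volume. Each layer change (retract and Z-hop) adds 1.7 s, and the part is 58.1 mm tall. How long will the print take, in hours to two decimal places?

Extrusion cross-section = 0.15 × 0.72 = 0.108 mm².
Total extruded path = 425000/0.108 = 3935185.2 mm.
Extrusion time: 3935185.2 / 42.2 → 93250.8 s.
Layers = ⌈58.1/0.15⌉ = 388.
Layer-change overhead = 388 × 1.7 = 659.6 s.
Total = 93250.8 + 659.6 = 93910.4 s = 26.09 hours.

26.09 hours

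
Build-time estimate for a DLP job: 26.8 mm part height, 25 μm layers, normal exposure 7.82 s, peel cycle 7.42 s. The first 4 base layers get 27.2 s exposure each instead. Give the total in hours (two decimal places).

4.56 hours

Layers = ⌈26.8/0.025⌉ = 1072.
Bottom layers: 4 × (27.2 + 7.42) → 138.48 s.
Remaining layers: 1068 × (7.82 + 7.42) → 16276.32 s.
Sum: 138.48 + 16276.32 = 16414.8 s → 4.56 hours.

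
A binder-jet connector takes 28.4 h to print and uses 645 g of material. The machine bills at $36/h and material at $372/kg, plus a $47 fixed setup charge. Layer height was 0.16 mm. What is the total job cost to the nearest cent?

Time charge = 36 × 28.4, so $1022.40.
Feedstock cost = 372 × 645/1000, so $239.94.
Total = 1022.40 + 239.94 + 47 = $1309.34.

$1309.34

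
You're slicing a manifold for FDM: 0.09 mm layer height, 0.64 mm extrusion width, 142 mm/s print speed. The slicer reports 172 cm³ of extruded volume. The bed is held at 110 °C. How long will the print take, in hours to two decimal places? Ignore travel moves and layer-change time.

Line area: 0.09 × 0.64 → 0.0576 mm².
Toolpath length = 172 cm³ / 0.0576 mm² = 172000 / 0.0576 = 2986111.1 mm.
Print-move time = 2986111.1 / 142, so 21029 s.
That's 21029 s → 5.84 hours.

5.84 hours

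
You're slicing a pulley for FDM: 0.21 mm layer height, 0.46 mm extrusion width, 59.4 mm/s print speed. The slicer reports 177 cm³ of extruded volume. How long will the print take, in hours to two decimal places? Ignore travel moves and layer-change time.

Line area: 0.21 × 0.46 → 0.0966 mm².
Total extruded path = 177000/0.0966 = 1832298.1 mm.
Extrusion time = 1832298.1 / 59.4, so 30846.8 s.
Converting: 30846.8 s = 8.57 hours.

8.57 hours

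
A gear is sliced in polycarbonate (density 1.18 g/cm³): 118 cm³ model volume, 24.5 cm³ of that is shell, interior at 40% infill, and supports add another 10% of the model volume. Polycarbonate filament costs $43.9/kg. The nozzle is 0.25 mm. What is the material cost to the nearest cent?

$3.82

Volume inside the shell: 118 − 24.5 → 93.5 cm³.
Infill deposited = 0.40 × 93.5, so 37.4 cm³.
Support = 0.10 × 118 = 11.8 cm³.
Total extruded = 24.5 + 37.4 + 11.8, so 73.7 cm³.
Mass = 73.7 × 1.18 = 86.966 g.
Cost = 86.966 g / 1000 × $43.9/kg = $3.82.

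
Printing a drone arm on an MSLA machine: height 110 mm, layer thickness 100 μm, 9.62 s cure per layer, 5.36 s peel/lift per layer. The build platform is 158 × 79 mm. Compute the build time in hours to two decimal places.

4.58 hours

Number of layers: 110 / 0.1 → 1100 (rounded up).
Per-layer time: 9.62 + 5.36 → 14.98 s.
Build time: 1100 × 14.98 s = 16478 s, i.e. 4.58 hours.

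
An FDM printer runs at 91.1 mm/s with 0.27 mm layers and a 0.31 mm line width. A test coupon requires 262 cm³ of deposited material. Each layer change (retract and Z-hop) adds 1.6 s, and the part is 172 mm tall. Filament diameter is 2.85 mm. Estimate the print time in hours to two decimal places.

Extrusion cross-section = 0.27 × 0.31 = 0.0837 mm².
Total extruded path = 262000/0.0837 = 3130227 mm.
Time extruding = 3130227 / 91.1 = 34360.3 s.
Layer count = ceil(172 / 0.27) = 638.
Z-hop total = 638 × 1.6 = 1020.8 s.
Total = 34360.3 + 1020.8 = 35381.1 s = 9.83 hours.

9.83 hours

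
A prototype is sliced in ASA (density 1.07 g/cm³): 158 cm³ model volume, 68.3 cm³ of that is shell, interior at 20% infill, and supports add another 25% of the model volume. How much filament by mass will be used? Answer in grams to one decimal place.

Volume inside the shell = 158 − 68.3 = 89.7 cm³.
Deposited infill = 0.20 × 89.7, so 17.94 cm³.
Support = 0.25 × 158 = 39.5 cm³.
Total printed volume = 68.3 + 17.94 + 39.5, so 125.74 cm³.
Mass: 125.74 × 1.07 → 134.5418 g.

134.5 g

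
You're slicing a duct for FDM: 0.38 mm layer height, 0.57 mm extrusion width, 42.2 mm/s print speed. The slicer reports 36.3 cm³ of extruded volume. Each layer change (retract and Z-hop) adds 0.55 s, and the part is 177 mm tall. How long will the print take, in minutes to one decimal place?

70.5 minutes

Bead cross-section = 0.38 × 0.57 = 0.2166 mm².
Path length: 36300 mm³ / 0.2166 mm² → 167590 mm.
Extrusion time = 167590 / 42.2, so 3971.3 s.
Layer count = ceil(177 / 0.38) = 466.
Layer-change overhead = 466 × 0.55, so 256.3 s.
Total = 3971.3 + 256.3 = 4227.6 s = 70.5 minutes.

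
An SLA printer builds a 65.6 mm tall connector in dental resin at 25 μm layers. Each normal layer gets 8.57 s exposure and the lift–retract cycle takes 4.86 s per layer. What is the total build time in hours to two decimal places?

Number of layers: 65.6 / 0.025 → 2624 (rounded up).
Cycle time: 8.57 + 4.86 → 13.43 s.
Total = 2624 × 13.43 = 35240.32 s = 9.79 hours.

9.79 hours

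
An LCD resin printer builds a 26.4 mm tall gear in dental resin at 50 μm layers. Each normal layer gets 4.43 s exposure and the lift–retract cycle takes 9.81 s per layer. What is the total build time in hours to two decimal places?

2.09 hours

Layer count = ceil(26.4 / 0.05) = 528.
Cycle time = 4.43 + 9.81 = 14.24 s.
Build time: 528 × 14.24 s = 7518.72 s, i.e. 2.09 hours.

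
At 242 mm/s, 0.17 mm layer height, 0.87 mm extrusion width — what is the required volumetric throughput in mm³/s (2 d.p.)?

35.79

Extrusion cross-section = 0.17 × 0.87 = 0.1479 mm².
Q = v·A = 242 × 0.1479 = 35.79 mm³/s.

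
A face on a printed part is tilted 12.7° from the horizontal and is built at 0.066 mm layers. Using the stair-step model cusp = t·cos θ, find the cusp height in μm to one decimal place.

h_c = t·cos θ = 0.066 × 0.9755 = 0.064383 mm (64.4 μm).

64.4 μm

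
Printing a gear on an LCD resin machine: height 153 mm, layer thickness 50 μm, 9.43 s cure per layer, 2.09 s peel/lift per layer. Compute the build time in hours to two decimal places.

Layers = ⌈153/0.05⌉ = 3060.
Cycle time = 9.43 + 2.09, so 11.52 s.
Build time: 3060 × 11.52 s = 35251.2 s, i.e. 9.79 hours.

9.79 hours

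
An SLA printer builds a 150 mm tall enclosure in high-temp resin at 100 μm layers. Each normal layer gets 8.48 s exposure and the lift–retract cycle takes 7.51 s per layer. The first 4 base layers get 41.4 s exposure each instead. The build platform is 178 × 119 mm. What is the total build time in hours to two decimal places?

Layers = ⌈150/0.1⌉ = 1500.
Base layers = 4 × (41.4 + 7.51), so 195.64 s.
Regular layers = 1496 × (8.48 + 7.51) = 23921.04 s.
Total = 195.64 + 23921.04 = 24116.68 s = 6.70 hours.

6.70 hours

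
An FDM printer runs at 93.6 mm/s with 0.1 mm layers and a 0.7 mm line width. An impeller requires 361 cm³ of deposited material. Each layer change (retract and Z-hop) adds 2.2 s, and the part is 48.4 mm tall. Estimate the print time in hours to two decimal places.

15.60 hours

Line area = 0.1 × 0.7, so 0.07 mm².
Path length: 361000 mm³ / 0.07 mm² → 5157142.9 mm.
Print-move time = 5157142.9 / 93.6, so 55097.7 s.
Layer count = ceil(48.4 / 0.1) = 484.
Layer-change overhead = 484 × 2.2 = 1064.8 s.
Total = 55097.7 + 1064.8 = 56162.5 s = 15.60 hours.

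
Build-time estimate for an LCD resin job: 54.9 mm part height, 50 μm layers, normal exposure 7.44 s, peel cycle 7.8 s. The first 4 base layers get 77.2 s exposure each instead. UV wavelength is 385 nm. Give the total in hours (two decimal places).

Layer count = ceil(54.9 / 0.05) = 1098.
Base layers: 4 × (77.2 + 7.8) → 340 s.
Regular layers = 1094 × (7.44 + 7.8) = 16672.56 s.
Total = 340 + 16672.56 = 17012.56 s = 4.73 hours.

4.73 hours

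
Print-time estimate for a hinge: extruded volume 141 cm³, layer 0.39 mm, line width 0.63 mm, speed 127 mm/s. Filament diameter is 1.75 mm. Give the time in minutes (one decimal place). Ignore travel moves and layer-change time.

Bead cross-section = 0.39 × 0.63, so 0.2457 mm².
Path length: 141000 mm³ / 0.2457 mm² → 573870.6 mm.
Print-move time = 573870.6 / 127 = 4518.7 s.
That's 4518.7 s → 75.3 minutes.

75.3 minutes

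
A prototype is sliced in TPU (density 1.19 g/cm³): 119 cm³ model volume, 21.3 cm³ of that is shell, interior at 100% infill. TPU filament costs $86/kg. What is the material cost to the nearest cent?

Infill region = 119 − 21.3 = 97.7 cm³.
Deposited infill = 1.00 × 97.7 = 97.7 cm³.
Total printed volume = 21.3 + 97.7, so 119 cm³.
Mass = 119 × 1.19 = 141.61 g.
At $86/kg: 141.61/1000 × 86 = $12.18.

$12.18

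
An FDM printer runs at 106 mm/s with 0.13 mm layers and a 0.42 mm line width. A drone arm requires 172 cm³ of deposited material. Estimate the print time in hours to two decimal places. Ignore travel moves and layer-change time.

8.26 hours

Extrusion cross-section: 0.13 × 0.42 → 0.0546 mm².
Toolpath length = 172 cm³ / 0.0546 mm² = 172000 / 0.0546 = 3150183.2 mm.
Extrusion time = 3150183.2 / 106, so 29718.7 s.
That's 29718.7 s → 8.26 hours.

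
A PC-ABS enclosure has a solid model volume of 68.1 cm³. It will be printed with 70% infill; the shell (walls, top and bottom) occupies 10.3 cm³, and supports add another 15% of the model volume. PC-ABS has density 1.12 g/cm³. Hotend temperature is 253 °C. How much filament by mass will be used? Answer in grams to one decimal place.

Interior volume = 68.1 − 10.3, so 57.8 cm³.
Deposited infill = 0.70 × 57.8, so 40.46 cm³.
Support = 0.15 × 68.1, so 10.215 cm³.
Total extruded: 10.3 + 40.46 + 10.215 → 60.975 cm³.
Mass: 60.975 × 1.12 → 68.292 g.

68.3 g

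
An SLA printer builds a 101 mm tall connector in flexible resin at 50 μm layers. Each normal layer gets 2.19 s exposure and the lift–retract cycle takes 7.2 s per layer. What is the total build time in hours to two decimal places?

5.27 hours

Layer count = ceil(101 / 0.05) = 2020.
Cycle time: 2.19 + 7.2 → 9.39 s.
Total = 2020 × 9.39 = 18967.8 s = 5.27 hours.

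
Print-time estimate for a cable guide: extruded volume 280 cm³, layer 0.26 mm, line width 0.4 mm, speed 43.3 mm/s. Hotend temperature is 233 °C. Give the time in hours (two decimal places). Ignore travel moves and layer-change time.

Bead cross-section = 0.26 × 0.4, so 0.104 mm².
Path length: 280000 mm³ / 0.104 mm² → 2692307.7 mm.
Extrusion time: 2692307.7 / 43.3 → 62178 s.
62178 s = 17.27 hours.

17.27 hours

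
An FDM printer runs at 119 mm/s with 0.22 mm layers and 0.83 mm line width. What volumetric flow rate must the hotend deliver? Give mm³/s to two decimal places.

A: 0.22 × 0.83 → 0.1826 mm².
Volumetric flow = 119 × 0.1826 = 21.73 mm³/s.

21.73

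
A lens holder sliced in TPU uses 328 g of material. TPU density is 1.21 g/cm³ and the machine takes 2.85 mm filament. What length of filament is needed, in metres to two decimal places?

Extruded volume: 328/1.21 = 271.0744 cm³ (271074.4 mm³).
Filament cross-section = π × (2.85/2)² = 6.3794 mm².
Length = 271074.4 / 6.3794 = 42492.15 mm = 42.49 m.

42.49 m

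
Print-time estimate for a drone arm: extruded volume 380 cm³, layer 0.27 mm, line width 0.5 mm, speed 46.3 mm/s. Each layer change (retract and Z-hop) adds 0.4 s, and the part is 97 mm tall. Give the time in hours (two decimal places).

Extrusion cross-section = 0.27 × 0.5 = 0.135 mm².
Total extruded path = 380000/0.135 = 2814814.8 mm.
Print-move time = 2814814.8 / 46.3 = 60795.1 s.
Number of layers: 97 / 0.27 → 360 (rounded up).
Non-print overhead: 360 × 0.4 → 144 s.
Total = 60795.1 + 144 = 60939.1 s = 16.93 hours.

16.93 hours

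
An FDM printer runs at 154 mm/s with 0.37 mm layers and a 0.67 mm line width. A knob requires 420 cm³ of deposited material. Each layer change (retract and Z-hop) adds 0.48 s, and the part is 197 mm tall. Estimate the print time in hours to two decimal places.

Extrusion cross-section = 0.37 × 0.67 = 0.2479 mm².
Toolpath length = 420 cm³ / 0.2479 mm² = 420000 / 0.2479 = 1694231.5 mm.
Extrusion time = 1694231.5 / 154 = 11001.5 s.
Number of layers: 197 / 0.37 → 533 (rounded up).
Non-print overhead: 533 × 0.48 → 255.84 s.
Altogether 11001.5 + 255.84 = 11257.34 s, i.e. 3.13 hours.

3.13 hours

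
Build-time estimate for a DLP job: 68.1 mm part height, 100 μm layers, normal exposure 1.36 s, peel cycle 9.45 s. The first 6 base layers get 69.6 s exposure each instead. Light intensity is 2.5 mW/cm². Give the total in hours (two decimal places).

2.16 hours

Number of layers: 68.1 / 0.1 → 681 (rounded up).
Base layers = 6 × (69.6 + 9.45) = 474.3 s.
Normal layers: 675 × (1.36 + 9.45) → 7296.75 s.
Sum: 474.3 + 7296.75 = 7771.05 s → 2.16 hours.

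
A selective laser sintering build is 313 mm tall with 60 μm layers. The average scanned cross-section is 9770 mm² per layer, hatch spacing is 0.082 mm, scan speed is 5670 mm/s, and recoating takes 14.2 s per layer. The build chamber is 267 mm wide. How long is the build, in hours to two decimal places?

51.03 hours

Layers = ⌈313/0.06⌉ = 5217.
Hatch length per layer = 9770 / 0.082, so 119146.3 mm.
Scan time per layer = 119146.3 / 5670, so 21.0135 s.
Time per layer = 21.0135 + 14.2 = 35.2135 s.
5217 layers × 35.2135 s/layer = 183708.8295 s, i.e. 51.03 hours.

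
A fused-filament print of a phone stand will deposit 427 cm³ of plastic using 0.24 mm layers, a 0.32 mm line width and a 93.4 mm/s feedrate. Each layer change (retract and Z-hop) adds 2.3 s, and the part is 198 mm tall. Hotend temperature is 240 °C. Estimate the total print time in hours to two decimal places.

17.06 hours

Line area: 0.24 × 0.32 → 0.0768 mm².
Toolpath length = 427 cm³ / 0.0768 mm² = 427000 / 0.0768 = 5559895.8 mm.
Print-move time: 5559895.8 / 93.4 → 59527.8 s.
Layer count = ceil(198 / 0.24) = 825.
Layer-change overhead = 825 × 2.3, so 1897.5 s.
Altogether 59527.8 + 1897.5 = 61425.3 s, i.e. 17.06 hours.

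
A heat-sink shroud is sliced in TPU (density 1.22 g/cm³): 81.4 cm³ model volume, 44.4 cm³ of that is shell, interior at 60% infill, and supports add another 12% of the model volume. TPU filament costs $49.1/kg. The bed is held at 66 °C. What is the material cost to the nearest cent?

$4.57

Infill region: 81.4 − 44.4 → 37 cm³.
Deposited infill = 0.60 × 37, so 22.2 cm³.
Support = 0.12 × 81.4 = 9.768 cm³.
Total extruded = 44.4 + 22.2 + 9.768 = 76.368 cm³.
Mass: 76.368 × 1.22 → 93.16896 g.
Cost = 93.16896 g / 1000 × $49.1/kg = $4.57.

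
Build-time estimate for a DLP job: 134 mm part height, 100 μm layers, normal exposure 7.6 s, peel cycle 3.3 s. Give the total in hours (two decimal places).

4.06 hours

Number of layers: 134 / 0.1 → 1340 (rounded up).
Per-layer time = 7.6 + 3.3 = 10.9 s.
Total = 1340 × 10.9 = 14606 s = 4.06 hours.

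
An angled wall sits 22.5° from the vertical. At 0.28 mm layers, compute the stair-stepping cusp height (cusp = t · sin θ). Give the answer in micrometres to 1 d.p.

107.2 μm

sin(22.5°) = 0.3827, so cusp = 0.28 × 0.3827 = 0.107156 mm → 107.2 μm.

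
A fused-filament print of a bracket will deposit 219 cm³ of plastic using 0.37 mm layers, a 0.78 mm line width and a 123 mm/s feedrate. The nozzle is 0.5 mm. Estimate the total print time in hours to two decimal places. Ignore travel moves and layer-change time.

1.71 hours

Line area = 0.37 × 0.78 = 0.2886 mm².
Toolpath length = 219 cm³ / 0.2886 mm² = 219000 / 0.2886 = 758835.8 mm.
Print-move time: 758835.8 / 123 → 6169.4 s.
Converting: 6169.4 s = 1.71 hours.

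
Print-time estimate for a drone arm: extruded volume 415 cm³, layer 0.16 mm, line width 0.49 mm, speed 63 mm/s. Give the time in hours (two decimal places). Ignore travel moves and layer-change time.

Line area: 0.16 × 0.49 → 0.0784 mm².
Path length: 415000 mm³ / 0.0784 mm² → 5293367.3 mm.
Extrusion time: 5293367.3 / 63 → 84021.7 s.
In the requested units: 84021.7 s = 23.34 hours.

23.34 hours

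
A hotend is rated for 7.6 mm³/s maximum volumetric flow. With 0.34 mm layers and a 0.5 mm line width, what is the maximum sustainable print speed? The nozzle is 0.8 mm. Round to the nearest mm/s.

45 mm/s

A: 0.34 × 0.5 → 0.17 mm².
Max speed = 7.6 / 0.17 = 44.71 ≈ 45 mm/s.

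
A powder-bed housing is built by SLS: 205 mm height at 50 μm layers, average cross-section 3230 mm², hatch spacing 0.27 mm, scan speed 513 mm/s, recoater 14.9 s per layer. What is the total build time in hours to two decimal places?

Number of layers: 205 / 0.05 → 4100 (rounded up).
Per-layer scan distance = 3230 / 0.27 = 11963 mm.
Scan time per layer = 11963 / 513, so 23.3197 s.
Time per layer: 23.3197 + 14.9 → 38.2197 s.
Build time = 4100 × 38.2197 = 156700.77 s = 43.53 hours.

43.53 hours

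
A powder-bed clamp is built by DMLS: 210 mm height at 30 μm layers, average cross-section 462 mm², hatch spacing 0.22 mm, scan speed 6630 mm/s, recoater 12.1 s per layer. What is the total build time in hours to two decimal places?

Number of layers: 210 / 0.03 → 7000 (rounded up).
Hatch length per layer = 462 / 0.22, so 2100 mm.
Scan time per layer = 2100 / 6630 = 0.3167 s.
Per-layer time = 0.3167 + 12.1 = 12.4167 s.
Total: 7000 × 12.4167 s = 86916.9 s → 24.14 hours.

24.14 hours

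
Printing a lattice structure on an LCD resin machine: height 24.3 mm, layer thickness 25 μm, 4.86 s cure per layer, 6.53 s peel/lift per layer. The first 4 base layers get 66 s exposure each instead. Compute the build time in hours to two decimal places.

3.14 hours

Number of layers: 24.3 / 0.025 → 972 (rounded up).
Base layers: 4 × (66 + 6.53) → 290.12 s.
Normal layers: 968 × (4.86 + 6.53) → 11025.52 s.
Sum: 290.12 + 11025.52 = 11315.64 s → 3.14 hours.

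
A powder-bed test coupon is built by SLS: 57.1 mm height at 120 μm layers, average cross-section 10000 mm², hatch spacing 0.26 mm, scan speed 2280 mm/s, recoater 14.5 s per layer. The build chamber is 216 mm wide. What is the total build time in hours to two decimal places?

4.15 hours

Layers = ⌈57.1/0.12⌉ = 476.
Hatch length per layer = 10000 / 0.26 = 38461.5 mm.
Scan time per layer = 38461.5 / 2280 = 16.8691 s.
Per-layer time: 16.8691 + 14.5 → 31.3691 s.
Build time = 476 × 31.3691 = 14931.6916 s = 4.15 hours.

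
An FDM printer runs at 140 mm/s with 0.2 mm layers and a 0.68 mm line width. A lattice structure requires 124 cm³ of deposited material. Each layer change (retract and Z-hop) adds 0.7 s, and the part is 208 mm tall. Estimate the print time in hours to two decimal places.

Extrusion cross-section = 0.2 × 0.68 = 0.136 mm².
Total extruded path = 124000/0.136 = 911764.7 mm.
Print-move time = 911764.7 / 140 = 6512.6 s.
Layers = ⌈208/0.2⌉ = 1040.
Layer-change overhead: 1040 × 0.7 → 728 s.
Altogether 6512.6 + 728 = 7240.6 s, i.e. 2.01 hours.

2.01 hours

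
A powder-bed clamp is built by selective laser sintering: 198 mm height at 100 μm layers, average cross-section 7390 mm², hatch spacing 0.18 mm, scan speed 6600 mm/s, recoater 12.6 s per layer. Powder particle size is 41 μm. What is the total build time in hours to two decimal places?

Layer count = ceil(198 / 0.1) = 1980.
Hatch length per layer = 7390 / 0.18 = 41055.6 mm.
Per-layer scan time = 41055.6 / 6600 = 6.2205 s.
Time per layer: 6.2205 + 12.6 → 18.8205 s.
Build time = 1980 × 18.8205 = 37264.59 s = 10.35 hours.

10.35 hours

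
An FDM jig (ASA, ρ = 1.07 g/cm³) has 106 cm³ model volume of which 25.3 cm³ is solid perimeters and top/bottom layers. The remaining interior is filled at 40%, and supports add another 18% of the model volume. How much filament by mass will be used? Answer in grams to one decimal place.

82.0 g

Interior volume = 106 − 25.3, so 80.7 cm³.
Deposited infill: 0.40 × 80.7 → 32.28 cm³.
Support = 0.18 × 106, so 19.08 cm³.
Total printed volume = 25.3 + 32.28 + 19.08 = 76.66 cm³.
Mass = 76.66 × 1.07, so 82.0262 g.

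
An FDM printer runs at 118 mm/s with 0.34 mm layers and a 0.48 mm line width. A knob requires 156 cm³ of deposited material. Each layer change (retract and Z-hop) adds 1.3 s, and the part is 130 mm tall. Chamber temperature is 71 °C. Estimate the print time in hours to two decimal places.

Line area: 0.34 × 0.48 → 0.1632 mm².
Toolpath length = 156 cm³ / 0.1632 mm² = 156000 / 0.1632 = 955882.4 mm.
Print-move time = 955882.4 / 118 = 8100.7 s.
Layers = ⌈130/0.34⌉ = 383.
Non-print overhead: 383 × 1.3 → 497.9 s.
Altogether 8100.7 + 497.9 = 8598.6 s, i.e. 2.39 hours.

2.39 hours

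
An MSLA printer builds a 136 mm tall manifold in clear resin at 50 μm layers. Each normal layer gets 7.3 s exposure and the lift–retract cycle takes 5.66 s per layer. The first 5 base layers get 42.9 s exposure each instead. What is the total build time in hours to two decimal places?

9.84 hours

Layer count = ceil(136 / 0.05) = 2720.
Bottom layers: 5 × (42.9 + 5.66) → 242.8 s.
Regular layers = 2715 × (7.3 + 5.66), so 35186.4 s.
Total = 242.8 + 35186.4 = 35429.2 s = 9.84 hours.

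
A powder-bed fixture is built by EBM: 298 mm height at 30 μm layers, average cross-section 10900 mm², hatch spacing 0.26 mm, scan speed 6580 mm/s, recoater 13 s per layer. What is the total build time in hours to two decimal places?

53.45 hours

Layers = ⌈298/0.03⌉ = 9934.
Scan path per layer = 10900 / 0.26, so 41923.1 mm.
Per-layer scan time = 41923.1 / 6580, so 6.3713 s.
Time per layer = 6.3713 + 13 = 19.3713 s.
Build time = 9934 × 19.3713 = 192434.4942 s = 53.45 hours.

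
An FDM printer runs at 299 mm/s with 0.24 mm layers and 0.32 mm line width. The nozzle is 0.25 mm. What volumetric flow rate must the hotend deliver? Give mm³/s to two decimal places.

22.96

A = 0.24 × 0.32 = 0.0768 mm².
Q = v·A = 299 × 0.0768 = 22.96 mm³/s.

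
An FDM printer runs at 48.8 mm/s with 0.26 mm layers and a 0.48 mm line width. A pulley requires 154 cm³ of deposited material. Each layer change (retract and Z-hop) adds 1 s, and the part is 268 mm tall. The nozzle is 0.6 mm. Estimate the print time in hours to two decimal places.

Bead cross-section = 0.26 × 0.48 = 0.1248 mm².
Total extruded path = 154000/0.1248 = 1233974.4 mm.
Print-move time = 1233974.4 / 48.8, so 25286.4 s.
Layer count = ceil(268 / 0.26) = 1031.
Non-print overhead = 1031 × 1, so 1031 s.
Altogether 25286.4 + 1031 = 26317.4 s, i.e. 7.31 hours.

7.31 hours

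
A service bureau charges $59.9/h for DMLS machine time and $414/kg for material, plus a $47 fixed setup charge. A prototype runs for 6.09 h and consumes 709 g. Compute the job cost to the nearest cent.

$705.32

Machine-time cost: 59.9 × 6.09 → $364.791.
Material charge = 414 × 709/1000, so $293.526.
Total = 364.791 + 293.526 + 47 = 705.317 ≈ $705.32.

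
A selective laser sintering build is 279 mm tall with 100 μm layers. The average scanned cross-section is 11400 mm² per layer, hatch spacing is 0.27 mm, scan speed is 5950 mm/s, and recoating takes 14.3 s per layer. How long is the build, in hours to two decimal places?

Layer count = ceil(279 / 0.1) = 2790.
Hatch length per layer: 11400 / 0.27 → 42222.2 mm.
Scan time per layer = 42222.2 / 5950, so 7.0962 s.
Time per layer = 7.0962 + 14.3 = 21.3962 s.
Build time = 2790 × 21.3962 = 59695.398 s = 16.58 hours.

16.58 hours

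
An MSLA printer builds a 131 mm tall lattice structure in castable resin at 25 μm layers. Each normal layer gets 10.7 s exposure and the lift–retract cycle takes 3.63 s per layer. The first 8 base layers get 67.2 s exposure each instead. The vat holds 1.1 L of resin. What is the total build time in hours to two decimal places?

Layers = ⌈131/0.025⌉ = 5240.
Burn-in layers: 8 × (67.2 + 3.63) → 566.64 s.
Normal layers: 5232 × (10.7 + 3.63) → 74974.56 s.
Sum: 566.64 + 74974.56 = 75541.2 s → 20.98 hours.

20.98 hours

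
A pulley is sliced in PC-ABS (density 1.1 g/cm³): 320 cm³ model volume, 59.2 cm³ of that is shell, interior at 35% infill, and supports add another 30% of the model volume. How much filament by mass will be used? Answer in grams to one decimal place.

271.1 g

Interior volume = 320 − 59.2, so 260.8 cm³.
Infill volume = 0.35 × 260.8 = 91.28 cm³.
Support: 0.30 × 320 → 96 cm³.
Deposited volume = 59.2 + 91.28 + 96, so 246.48 cm³.
Mass: 246.48 × 1.1 → 271.128 g.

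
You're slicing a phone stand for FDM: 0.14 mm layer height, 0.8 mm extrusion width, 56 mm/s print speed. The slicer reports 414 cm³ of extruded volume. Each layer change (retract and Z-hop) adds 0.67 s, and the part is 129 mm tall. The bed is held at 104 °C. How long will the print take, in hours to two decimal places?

18.51 hours

Extrusion cross-section = 0.14 × 0.8, so 0.112 mm².
Toolpath length = 414 cm³ / 0.112 mm² = 414000 / 0.112 = 3696428.6 mm.
Extrusion time = 3696428.6 / 56, so 66007.7 s.
Layers = ⌈129/0.14⌉ = 922.
Layer-change overhead = 922 × 0.67 = 617.74 s.
Total = 66007.7 + 617.74 = 66625.44 s = 18.51 hours.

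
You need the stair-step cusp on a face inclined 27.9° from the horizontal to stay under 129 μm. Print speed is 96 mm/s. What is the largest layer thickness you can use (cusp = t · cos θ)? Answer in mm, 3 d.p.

0.146 mm

t = h_c / cos θ = 0.129 / 0.8838 = 0.146 mm.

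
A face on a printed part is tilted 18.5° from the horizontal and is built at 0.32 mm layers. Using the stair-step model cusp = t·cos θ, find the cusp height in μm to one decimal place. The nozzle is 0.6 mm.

Cusp = layer height × cos(18.5°) = 0.32 × 0.9483 = 0.303456 mm = 303.5 μm.

303.5 μm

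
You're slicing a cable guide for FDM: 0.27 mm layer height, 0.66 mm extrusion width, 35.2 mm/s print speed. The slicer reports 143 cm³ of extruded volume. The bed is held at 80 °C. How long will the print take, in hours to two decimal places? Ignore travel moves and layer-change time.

Extrusion cross-section: 0.27 × 0.66 → 0.1782 mm².
Total extruded path = 143000/0.1782 = 802469.1 mm.
Print-move time: 802469.1 / 35.2 → 22797.4 s.
In the requested units: 22797.4 s = 6.33 hours.

6.33 hours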